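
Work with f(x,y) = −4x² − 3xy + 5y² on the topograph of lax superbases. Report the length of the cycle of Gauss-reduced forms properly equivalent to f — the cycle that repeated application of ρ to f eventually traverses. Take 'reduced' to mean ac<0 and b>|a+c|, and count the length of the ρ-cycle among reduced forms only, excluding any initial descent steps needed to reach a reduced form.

D = 89, ⌊√D⌋ = 9
descent: ρ → (5,3,-4)  [lands on river]
river: ρ → (-4,5,4)
river: ρ → (4,3,-5)
river: ρ → (-5,7,2)
river: ρ → (2,9,-1)
river: ρ → (-1,9,2)
river: ρ → (2,7,-5)
river: ρ → (-5,3,4)
river: ρ → (4,5,-4)
river: ρ → (-4,3,5)
river: ρ → (5,7,-2)
river: ρ → (-2,9,1)
river: ρ → (1,9,-2)
river: ρ → (-2,7,5)
ρ-cycle length = 14 (tail of 1 descent step not counted)

14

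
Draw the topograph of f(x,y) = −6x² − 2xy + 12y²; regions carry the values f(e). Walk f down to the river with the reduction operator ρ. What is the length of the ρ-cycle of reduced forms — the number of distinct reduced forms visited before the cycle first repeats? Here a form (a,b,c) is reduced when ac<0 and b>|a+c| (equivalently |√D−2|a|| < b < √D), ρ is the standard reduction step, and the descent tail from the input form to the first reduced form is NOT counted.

D = 292, ⌊√D⌋ = 17
descent: ρ → (12,2,-6)
descent: ρ → (-6,10,8)  [lands on river]
river: ρ → (8,6,-8)
river: ρ → (-8,10,6)
river: ρ → (6,14,-4)
river: ρ → (-4,10,12)
river: ρ → (12,14,-2)
river: ρ → (-2,14,12)
river: ρ → (12,10,-4)
river: ρ → (-4,14,6)
river: ρ → (6,10,-8)
river: ρ → (-8,6,8)
river: ρ → (8,10,-6)
river: ρ → (-6,14,4)
river: ρ → (4,10,-12)
river: ρ → (-12,14,2)
river: ρ → (2,14,-12)
river: ρ → (-12,10,4)
river: ρ → (4,14,-6)
ρ-cycle length = 18 (tail of 2 descent steps not counted)

18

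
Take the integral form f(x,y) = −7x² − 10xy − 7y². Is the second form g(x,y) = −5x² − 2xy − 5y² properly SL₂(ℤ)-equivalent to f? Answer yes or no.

D₁ = -96, D₂ = -96
f is negative-definite; reduce −f:
−f: translate: b→-4 (≡10 mod 14), so (7,10,7)→(7,-4,4)
−f: flip: (7,-4,4)→(4,4,7)
−f: reduced (well bottom): (4,4,7) with a≤c, −a<b≤a
flip sign back: reduced form of f is (-4,-4,-7)
g is negative-definite; reduce −g:
−g: reduced (well bottom): (5,2,5) with a≤c, −a<b≤a
flip sign back: reduced form of g is (-5,-2,-5)
reduced forms (-4, -4, -7) vs (-5, -2, -5) ⇒ inequivalent

no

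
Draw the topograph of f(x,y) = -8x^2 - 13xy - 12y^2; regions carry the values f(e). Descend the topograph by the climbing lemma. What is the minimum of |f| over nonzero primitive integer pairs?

translate: b→-3 (≡13 mod 16), so (8,13,12)→(8,-3,7)
flip: (8,-3,7)→(7,3,8)
reduced (well bottom): (7,3,8) with a≤c, −a<b≤a
well minimum |f| = |-7| = 7 (negative-definite)

7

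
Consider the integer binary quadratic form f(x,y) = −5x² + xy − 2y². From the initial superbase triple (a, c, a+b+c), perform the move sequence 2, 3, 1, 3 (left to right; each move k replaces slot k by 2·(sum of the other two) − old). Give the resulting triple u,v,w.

start (-5,-2,-6) = (f(1,0),f(0,1),f(1,1))
replace slot 2: 2·((-5)+(-6)) − (-2) = -20 → (-5,-20,-6)
replace slot 3: 2·((-5)+(-20)) − (-6) = -44 → (-5,-20,-44)
replace slot 1: 2·((-20)+(-44)) − (-5) = -123 → (-123,-20,-44)
replace slot 3: 2·((-123)+(-20)) − (-44) = -242 → (-123,-20,-242)

-123,-20,-242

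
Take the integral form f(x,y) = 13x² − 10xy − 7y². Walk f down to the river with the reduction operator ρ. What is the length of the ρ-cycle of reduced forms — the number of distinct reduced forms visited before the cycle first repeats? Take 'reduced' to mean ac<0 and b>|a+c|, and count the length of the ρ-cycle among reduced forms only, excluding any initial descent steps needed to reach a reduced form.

D = 464, ⌊√D⌋ = 21
descent: ρ → (-7,10,13)  [lands on river]
river: ρ → (13,16,-4)
river: ρ → (-4,16,13)
river: ρ → (13,10,-7)
river: ρ → (-7,18,5)
river: ρ → (5,12,-16)
river: ρ → (-16,20,1)
river: ρ → (1,20,-16)
river: ρ → (-16,12,5)
river: ρ → (5,18,-7)
ρ-cycle length = 10 (tail of 1 descent step not counted)

10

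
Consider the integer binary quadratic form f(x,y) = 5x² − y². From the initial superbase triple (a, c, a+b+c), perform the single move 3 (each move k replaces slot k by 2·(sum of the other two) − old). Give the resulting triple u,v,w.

start (5,-1,4) = (f(1,0),f(0,1),f(1,1))
replace slot 3: 2·(5+(-1)) − 4 = 4 → (5,-1,4)

5,-1,4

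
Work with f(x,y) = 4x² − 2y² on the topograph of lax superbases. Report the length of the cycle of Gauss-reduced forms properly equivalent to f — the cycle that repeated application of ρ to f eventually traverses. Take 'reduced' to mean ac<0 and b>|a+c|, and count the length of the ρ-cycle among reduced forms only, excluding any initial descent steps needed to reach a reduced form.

D = 32, ⌊√D⌋ = 5
descent: ρ → (-2,4,2)  [lands on river]
river: ρ → (2,4,-2)
ρ-cycle length = 2 (tail of 1 descent step not counted)

2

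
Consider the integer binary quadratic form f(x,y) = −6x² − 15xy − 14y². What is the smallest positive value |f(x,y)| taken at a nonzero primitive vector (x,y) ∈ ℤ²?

translate: b→3 (≡15 mod 12), so (6,15,14)→(6,3,5)
flip: (6,3,5)→(5,-3,6)
reduced (well bottom): (5,-3,6) with a≤c, −a<b≤a
well minimum |f| = |-5| = 5 (negative-definite)

5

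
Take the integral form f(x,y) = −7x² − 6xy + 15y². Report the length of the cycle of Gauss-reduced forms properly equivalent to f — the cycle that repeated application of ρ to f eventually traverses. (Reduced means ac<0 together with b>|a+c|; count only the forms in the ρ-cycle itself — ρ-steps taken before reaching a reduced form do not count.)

D = 456, ⌊√D⌋ = 21
descent: ρ → (15,6,-7)
descent: ρ → (-7,8,14)  [lands on river]
river: ρ → (14,20,-1)
river: ρ → (-1,20,14)
river: ρ → (14,8,-7)
river: ρ → (-7,20,2)
river: ρ → (2,20,-7)
ρ-cycle length = 6 (tail of 2 descent steps not counted)

6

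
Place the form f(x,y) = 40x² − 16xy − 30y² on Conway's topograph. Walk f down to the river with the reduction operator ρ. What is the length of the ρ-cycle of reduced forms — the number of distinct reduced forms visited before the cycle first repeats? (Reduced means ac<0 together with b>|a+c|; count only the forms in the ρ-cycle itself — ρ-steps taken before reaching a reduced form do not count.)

D = 5056, ⌊√D⌋ = 71
descent: ρ → (-30,16,40)  [lands on river]
river: ρ → (40,64,-6)
river: ρ → (-6,68,18)
river: ρ → (18,40,-48)
river: ρ → (-48,56,10)
river: ρ → (10,64,-24)
river: ρ → (-24,32,42)
river: ρ → (42,52,-14)
river: ρ → (-14,60,26)
river: ρ → (26,44,-30)
ρ-cycle length = 10 (tail of 1 descent step not counted)

10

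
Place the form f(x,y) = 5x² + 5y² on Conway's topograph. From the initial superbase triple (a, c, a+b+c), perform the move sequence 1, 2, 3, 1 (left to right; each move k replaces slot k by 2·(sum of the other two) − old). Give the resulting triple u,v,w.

start (5,5,10) = (f(1,0),f(0,1),f(1,1))
replace slot 1: 2·(5+10) − 5 = 25 → (25,5,10)
replace slot 2: 2·(25+10) − 5 = 65 → (25,65,10)
replace slot 3: 2·(25+65) − 10 = 170 → (25,65,170)
replace slot 1: 2·(65+170) − 25 = 445 → (445,65,170)

445,65,170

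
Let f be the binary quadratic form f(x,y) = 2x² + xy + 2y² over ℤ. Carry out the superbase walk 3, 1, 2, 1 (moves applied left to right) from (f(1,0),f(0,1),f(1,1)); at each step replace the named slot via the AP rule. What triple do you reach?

start (2,2,5) = (f(1,0),f(0,1),f(1,1))
replace slot 3: 2·(2+2) − 5 = 3 → (2,2,3)
replace slot 1: 2·(2+3) − 2 = 8 → (8,2,3)
replace slot 2: 2·(8+3) − 2 = 20 → (8,20,3)
replace slot 1: 2·(20+3) − 8 = 38 → (38,20,3)

38,20,3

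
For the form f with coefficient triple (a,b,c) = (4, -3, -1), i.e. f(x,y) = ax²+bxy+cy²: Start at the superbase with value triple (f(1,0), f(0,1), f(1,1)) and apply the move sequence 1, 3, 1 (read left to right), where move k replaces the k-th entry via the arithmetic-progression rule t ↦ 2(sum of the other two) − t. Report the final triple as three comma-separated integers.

start (4,-1,0) = (f(1,0),f(0,1),f(1,1))
replace slot 1: 2·((-1)+0) − 4 = -6 → (-6,-1,0)
replace slot 3: 2·((-6)+(-1)) − 0 = -14 → (-6,-1,-14)
replace slot 1: 2·((-1)+(-14)) − (-6) = -24 → (-24,-1,-14)

-24,-1,-14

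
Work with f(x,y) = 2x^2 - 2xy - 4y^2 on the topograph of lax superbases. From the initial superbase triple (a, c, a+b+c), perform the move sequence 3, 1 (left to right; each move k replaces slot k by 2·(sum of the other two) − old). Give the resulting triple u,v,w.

start (2,-4,-4) = (f(1,0),f(0,1),f(1,1))
replace slot 3: 2·(2+(-4)) − (-4) = 0 → (2,-4,0)
replace slot 1: 2·((-4)+0) − 2 = -10 → (-10,-4,0)

-10,-4,0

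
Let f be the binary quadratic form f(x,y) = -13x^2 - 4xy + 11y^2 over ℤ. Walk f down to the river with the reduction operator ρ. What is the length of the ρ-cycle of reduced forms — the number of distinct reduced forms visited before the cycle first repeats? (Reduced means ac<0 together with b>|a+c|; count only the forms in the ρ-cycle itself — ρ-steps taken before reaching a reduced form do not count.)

D = 588, ⌊√D⌋ = 24
descent: ρ → (11,4,-13)  [lands on river]
river: ρ → (-13,22,2)
river: ρ → (2,22,-13)
river: ρ → (-13,4,11)
river: ρ → (11,18,-6)
river: ρ → (-6,18,11)
ρ-cycle length = 6 (tail of 1 descent step not counted)

6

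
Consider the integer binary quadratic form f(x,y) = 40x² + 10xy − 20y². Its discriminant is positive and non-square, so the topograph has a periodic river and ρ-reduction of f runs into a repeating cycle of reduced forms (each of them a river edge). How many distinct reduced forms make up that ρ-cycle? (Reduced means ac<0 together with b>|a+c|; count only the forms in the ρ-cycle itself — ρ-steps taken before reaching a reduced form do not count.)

D = 3300, ⌊√D⌋ = 57
descent: ρ → (-20,30,30)  [lands on river]
river: ρ → (30,30,-20)
river: ρ → (-20,50,10)
river: ρ → (10,50,-20)
ρ-cycle length = 4 (tail of 1 descent step not counted)

4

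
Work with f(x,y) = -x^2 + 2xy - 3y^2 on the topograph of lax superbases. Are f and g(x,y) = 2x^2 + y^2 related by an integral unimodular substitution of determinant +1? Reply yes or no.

D₁ = -8, D₂ = -8
f is negative-definite; reduce −f:
−f: translate: b→0 (≡-2 mod 2), so (1,-2,3)→(1,0,2)
−f: reduced (well bottom): (1,0,2) with a≤c, −a<b≤a
flip sign back: reduced form of f is (-1,0,-2)
g: flip: (2,0,1)→(1,0,2)
g: reduced (well bottom): (1,0,2) with a≤c, −a<b≤a
reduced forms (-1, 0, -2) vs (1, 0, 2) ⇒ inequivalent

no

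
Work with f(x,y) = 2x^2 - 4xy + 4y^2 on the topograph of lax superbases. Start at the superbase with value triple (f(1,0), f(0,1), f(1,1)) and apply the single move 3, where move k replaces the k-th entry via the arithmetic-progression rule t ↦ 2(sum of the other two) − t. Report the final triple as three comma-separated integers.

start (2,4,2) = (f(1,0),f(0,1),f(1,1))
replace slot 3: 2·(2+4) − 2 = 10 → (2,4,10)

2,4,10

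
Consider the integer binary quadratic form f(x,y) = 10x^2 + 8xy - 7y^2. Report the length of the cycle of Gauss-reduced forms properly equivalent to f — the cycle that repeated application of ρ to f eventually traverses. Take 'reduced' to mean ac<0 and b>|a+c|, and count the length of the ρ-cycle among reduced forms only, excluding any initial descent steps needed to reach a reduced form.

D = 344, ⌊√D⌋ = 18
river: ρ → (-7,6,11)
river: ρ → (11,16,-2)
river: ρ → (-2,16,11)
river: ρ → (11,6,-7)
river: ρ → (-7,8,10)
river: ρ → (10,12,-5)
river: ρ → (-5,18,1)
river: ρ → (1,18,-5)
river: ρ → (-5,12,10)
river: ρ → (10,8,-7)
ρ-cycle length = 10 (tail of 0 descent steps not counted)

10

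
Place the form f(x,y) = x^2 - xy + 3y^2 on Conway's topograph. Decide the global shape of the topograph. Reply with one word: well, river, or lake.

D = b²−4ac = (-1)² − 4·1·3 = -11
D < 0 ⇒ definite ⇒ every region one sign ⇒ single well

well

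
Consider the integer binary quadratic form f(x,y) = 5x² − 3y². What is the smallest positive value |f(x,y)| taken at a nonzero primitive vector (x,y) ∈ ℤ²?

descent: ρ → (-3,6,2)  [lands on river]
river: ρ → (2,6,-3)
closes: descent 1, river 2
min |a| on river = 2

2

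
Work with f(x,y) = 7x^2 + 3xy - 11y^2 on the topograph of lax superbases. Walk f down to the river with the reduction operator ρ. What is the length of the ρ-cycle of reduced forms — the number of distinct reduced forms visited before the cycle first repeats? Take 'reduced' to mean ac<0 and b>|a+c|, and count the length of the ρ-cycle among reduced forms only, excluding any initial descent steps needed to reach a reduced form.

D = 317, ⌊√D⌋ = 17
descent: ρ → (-11,-3,7)
descent: ρ → (7,17,-1)  [lands on river]
river: ρ → (-1,17,7)
river: ρ → (7,11,-7)
river: ρ → (-7,17,1)
river: ρ → (1,17,-7)
river: ρ → (-7,11,7)
ρ-cycle length = 6 (tail of 2 descent steps not counted)

6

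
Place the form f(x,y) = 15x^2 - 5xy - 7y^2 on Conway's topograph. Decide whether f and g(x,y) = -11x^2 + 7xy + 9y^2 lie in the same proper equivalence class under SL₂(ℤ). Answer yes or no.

D₁ = 445, D₂ = 445
river cycle of f (length 6): (-7, 19, 3), (3, 17, -13), (-13, 9, 7), (7, 19, -3), (-3, 17, 13), (13, 9, -7)
river cycle of g (length 10): (9, 11, -9), (-9, 7, 11), (11, 15, -5), (-5, 15, 11), (11, 7, -9), (-9, 11, 9), (9, 7, -11), (-11, 15, 5), (5, 15, -11), (-11, 7, 9)
cycles differ ⇒ inequivalent

no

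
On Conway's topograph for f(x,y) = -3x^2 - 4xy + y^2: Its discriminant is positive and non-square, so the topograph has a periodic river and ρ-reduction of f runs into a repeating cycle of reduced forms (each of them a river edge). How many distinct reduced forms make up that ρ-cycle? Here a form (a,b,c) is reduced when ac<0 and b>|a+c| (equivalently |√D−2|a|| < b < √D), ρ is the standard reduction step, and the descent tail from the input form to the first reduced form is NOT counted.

D = 28, ⌊√D⌋ = 5
descent: ρ → (1,4,-3)  [lands on river]
river: ρ → (-3,2,2)
river: ρ → (2,2,-3)
river: ρ → (-3,4,1)
ρ-cycle length = 4 (tail of 1 descent step not counted)

4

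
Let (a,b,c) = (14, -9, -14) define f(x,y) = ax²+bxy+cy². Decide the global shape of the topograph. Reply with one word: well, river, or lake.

D = b²−4ac = (-9)² − 4·14·(-14) = 865
D > 0 non-square ⇒ indefinite ⇒ periodic river

river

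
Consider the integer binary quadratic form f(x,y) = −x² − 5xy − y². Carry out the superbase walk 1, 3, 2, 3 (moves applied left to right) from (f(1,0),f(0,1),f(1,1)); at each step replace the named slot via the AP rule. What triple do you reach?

start (-1,-1,-7) = (f(1,0),f(0,1),f(1,1))
replace slot 1: 2·((-1)+(-7)) − (-1) = -15 → (-15,-1,-7)
replace slot 3: 2·((-15)+(-1)) − (-7) = -25 → (-15,-1,-25)
replace slot 2: 2·((-15)+(-25)) − (-1) = -79 → (-15,-79,-25)
replace slot 3: 2·((-15)+(-79)) − (-25) = -163 → (-15,-79,-163)

-15,-79,-163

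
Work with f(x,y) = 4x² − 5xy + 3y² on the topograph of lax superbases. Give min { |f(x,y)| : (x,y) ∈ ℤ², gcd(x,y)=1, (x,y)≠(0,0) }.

translate: b→3 (≡-5 mod 8), so (4,-5,3)→(4,3,2)
flip: (4,3,2)→(2,-3,4)
translate: b→1 (≡-3 mod 4), so (2,-3,4)→(2,1,3)
reduced (well bottom): (2,1,3) with a≤c, −a<b≤a
well minimum = a = 2

2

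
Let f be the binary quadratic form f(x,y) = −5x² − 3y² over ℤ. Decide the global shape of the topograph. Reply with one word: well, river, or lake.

D = b²−4ac = 0² − 4·(-5)·(-3) = -60
D < 0 ⇒ definite ⇒ every region one sign ⇒ single well

well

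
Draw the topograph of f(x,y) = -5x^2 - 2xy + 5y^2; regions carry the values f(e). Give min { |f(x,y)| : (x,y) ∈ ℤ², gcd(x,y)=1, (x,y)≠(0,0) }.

descent: ρ → (5,2,-5)  [lands on river]
river: ρ → (-5,8,2)
river: ρ → (2,8,-5)
river: ρ → (-5,2,5)
river: ρ → (5,8,-2)
river: ρ → (-2,8,5)
closes: descent 1, river 6
min |a| on river = 2

2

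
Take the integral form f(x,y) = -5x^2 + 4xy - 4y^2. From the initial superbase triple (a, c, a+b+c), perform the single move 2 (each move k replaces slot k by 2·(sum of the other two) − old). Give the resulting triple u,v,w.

start (-5,-4,-5) = (f(1,0),f(0,1),f(1,1))
replace slot 2: 2·((-5)+(-5)) − (-4) = -16 → (-5,-16,-5)

-5,-16,-5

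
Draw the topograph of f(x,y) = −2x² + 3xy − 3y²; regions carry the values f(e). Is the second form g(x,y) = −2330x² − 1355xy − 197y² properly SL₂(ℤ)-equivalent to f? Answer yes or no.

D₁ = -15, D₂ = -15
f is negative-definite; reduce −f:
−f: translate: b→1 (≡-3 mod 4), so (2,-3,3)→(2,1,2)
−f: reduced (well bottom): (2,1,2) with a≤c, −a<b≤a
flip sign back: reduced form of f is (-2,-1,-2)
g is negative-definite; reduce −g:
−g: flip: (2330,1355,197)→(197,-1355,2330)
−g: translate: b→-173 (≡-1355 mod 394), so (197,-1355,2330)→(197,-173,38)
−g: flip: (197,-173,38)→(38,173,197)
−g: translate: b→21 (≡173 mod 76), so (38,173,197)→(38,21,3)
−g: flip: (38,21,3)→(3,-21,38)
−g: translate: b→3 (≡-21 mod 6), so (3,-21,38)→(3,3,2)
−g: flip: (3,3,2)→(2,-3,3)
−g: translate: b→1 (≡-3 mod 4), so (2,-3,3)→(2,1,2)
−g: reduced (well bottom): (2,1,2) with a≤c, −a<b≤a
flip sign back: reduced form of g is (-2,-1,-2)
reduced forms (-2, -1, -2) vs (-2, -1, -2) ⇒ equivalent

yes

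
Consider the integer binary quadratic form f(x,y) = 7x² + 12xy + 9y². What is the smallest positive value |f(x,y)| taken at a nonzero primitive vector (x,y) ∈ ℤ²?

translate: b→-2 (≡12 mod 14), so (7,12,9)→(7,-2,4)
flip: (7,-2,4)→(4,2,7)
reduced (well bottom): (4,2,7) with a≤c, −a<b≤a
well minimum = a = 4

4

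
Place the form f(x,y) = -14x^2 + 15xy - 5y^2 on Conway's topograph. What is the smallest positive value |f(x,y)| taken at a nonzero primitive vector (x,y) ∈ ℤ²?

translate: b→13 (≡-15 mod 28), so (14,-15,5)→(14,13,4)
flip: (14,13,4)→(4,-13,14)
translate: b→3 (≡-13 mod 8), so (4,-13,14)→(4,3,4)
reduced (well bottom): (4,3,4) with a≤c, −a<b≤a
well minimum |f| = |-4| = 4 (negative-definite)

4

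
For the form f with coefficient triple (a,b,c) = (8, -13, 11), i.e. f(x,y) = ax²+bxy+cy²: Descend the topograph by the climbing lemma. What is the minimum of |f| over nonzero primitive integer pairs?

translate: b→3 (≡-13 mod 16), so (8,-13,11)→(8,3,6)
flip: (8,3,6)→(6,-3,8)
reduced (well bottom): (6,-3,8) with a≤c, −a<b≤a
well minimum = a = 6

6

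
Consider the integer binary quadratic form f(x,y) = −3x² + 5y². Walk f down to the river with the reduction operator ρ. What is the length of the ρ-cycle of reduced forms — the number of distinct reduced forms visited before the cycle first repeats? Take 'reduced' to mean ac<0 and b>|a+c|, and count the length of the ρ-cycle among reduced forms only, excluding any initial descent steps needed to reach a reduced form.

D = 60, ⌊√D⌋ = 7
descent: ρ → (5,0,-3)
descent: ρ → (-3,6,2)  [lands on river]
river: ρ → (2,6,-3)
ρ-cycle length = 2 (tail of 2 descent steps not counted)

2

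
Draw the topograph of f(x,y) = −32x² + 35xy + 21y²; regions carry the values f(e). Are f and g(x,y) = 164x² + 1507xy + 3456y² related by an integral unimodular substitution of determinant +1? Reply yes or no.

D₁ = 3913, D₂ = 3913
river cycle of f (length 34): (21, 49, -18), (-18, 59, 6), (6, 61, -8), (-8, 51, 41), (41, 31, -18), (-18, 41, 31), (31, 21, -28), (-28, 35, 24), (24, 61, -2), (-2, 59, 54), … (24 more)
river cycle of g (length 34): (21, 49, -18), (-18, 59, 6), (6, 61, -8), (-8, 51, 41), (41, 31, -18), (-18, 41, 31), (31, 21, -28), (-28, 35, 24), (24, 61, -2), (-2, 59, 54), … (24 more)
cycles coincide ⇒ equivalent

yes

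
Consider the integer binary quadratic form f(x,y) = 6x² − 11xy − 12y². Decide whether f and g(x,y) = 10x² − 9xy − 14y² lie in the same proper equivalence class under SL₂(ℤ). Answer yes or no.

D₁ = 409, D₂ = 641
discriminants differ ⇒ not SL₂(ℤ)-equivalent

no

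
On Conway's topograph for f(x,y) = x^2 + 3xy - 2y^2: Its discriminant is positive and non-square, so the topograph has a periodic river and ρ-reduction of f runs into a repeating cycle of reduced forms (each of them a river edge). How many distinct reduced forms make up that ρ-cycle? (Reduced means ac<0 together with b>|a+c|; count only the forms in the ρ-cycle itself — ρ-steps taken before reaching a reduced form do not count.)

D = 17, ⌊√D⌋ = 4
river: ρ → (-2,1,2)
river: ρ → (2,3,-1)
river: ρ → (-1,3,2)
river: ρ → (2,1,-2)
river: ρ → (-2,3,1)
river: ρ → (1,3,-2)
ρ-cycle length = 6 (tail of 0 descent steps not counted)

6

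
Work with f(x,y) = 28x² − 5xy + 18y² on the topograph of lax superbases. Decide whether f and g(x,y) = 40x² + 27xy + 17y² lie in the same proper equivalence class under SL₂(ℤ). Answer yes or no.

D₁ = -1991, D₂ = -1991
f: flip: (28,-5,18)→(18,5,28)
f: reduced (well bottom): (18,5,28) with a≤c, −a<b≤a
g: flip: (40,27,17)→(17,-27,40)
g: translate: b→7 (≡-27 mod 34), so (17,-27,40)→(17,7,30)
g: reduced (well bottom): (17,7,30) with a≤c, −a<b≤a
reduced forms (18, 5, 28) vs (17, 7, 30) ⇒ inequivalent

no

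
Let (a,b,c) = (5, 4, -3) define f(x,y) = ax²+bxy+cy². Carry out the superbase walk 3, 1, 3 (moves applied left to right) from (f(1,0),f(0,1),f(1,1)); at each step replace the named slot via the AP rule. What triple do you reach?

start (5,-3,6) = (f(1,0),f(0,1),f(1,1))
replace slot 3: 2·(5+(-3)) − 6 = -2 → (5,-3,-2)
replace slot 1: 2·((-3)+(-2)) − 5 = -15 → (-15,-3,-2)
replace slot 3: 2·((-15)+(-3)) − (-2) = -34 → (-15,-3,-34)

-15,-3,-34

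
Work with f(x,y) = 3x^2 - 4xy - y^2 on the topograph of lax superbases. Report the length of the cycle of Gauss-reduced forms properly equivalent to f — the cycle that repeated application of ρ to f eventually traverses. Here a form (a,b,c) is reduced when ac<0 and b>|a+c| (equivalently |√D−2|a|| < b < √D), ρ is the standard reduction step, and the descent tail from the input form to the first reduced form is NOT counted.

D = 28, ⌊√D⌋ = 5
descent: ρ → (-1,4,3)  [lands on river]
river: ρ → (3,2,-2)
river: ρ → (-2,2,3)
river: ρ → (3,4,-1)
ρ-cycle length = 4 (tail of 1 descent step not counted)

4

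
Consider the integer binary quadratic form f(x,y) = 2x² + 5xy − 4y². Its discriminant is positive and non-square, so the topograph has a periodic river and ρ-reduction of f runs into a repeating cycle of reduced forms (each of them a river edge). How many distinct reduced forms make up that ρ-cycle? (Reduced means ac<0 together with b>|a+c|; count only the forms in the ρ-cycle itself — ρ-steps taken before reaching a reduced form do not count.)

D = 57, ⌊√D⌋ = 7
river: ρ → (-4,3,3)
river: ρ → (3,3,-4)
river: ρ → (-4,5,2)
river: ρ → (2,7,-1)
river: ρ → (-1,7,2)
river: ρ → (2,5,-4)
ρ-cycle length = 6 (tail of 0 descent steps not counted)

6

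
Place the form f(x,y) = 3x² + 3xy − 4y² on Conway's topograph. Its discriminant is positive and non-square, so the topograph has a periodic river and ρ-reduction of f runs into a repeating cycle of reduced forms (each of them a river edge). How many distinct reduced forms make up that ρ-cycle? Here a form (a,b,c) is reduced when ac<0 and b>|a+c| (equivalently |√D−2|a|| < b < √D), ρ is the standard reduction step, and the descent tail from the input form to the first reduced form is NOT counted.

D = 57, ⌊√D⌋ = 7
river: ρ → (-4,5,2)
river: ρ → (2,7,-1)
river: ρ → (-1,7,2)
river: ρ → (2,5,-4)
river: ρ → (-4,3,3)
river: ρ → (3,3,-4)
ρ-cycle length = 6 (tail of 0 descent steps not counted)

6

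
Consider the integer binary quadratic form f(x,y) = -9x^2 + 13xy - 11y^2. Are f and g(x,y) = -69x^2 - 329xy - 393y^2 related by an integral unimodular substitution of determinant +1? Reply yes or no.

D₁ = -227, D₂ = -227
f is negative-definite; reduce −f:
−f: translate: b→5 (≡-13 mod 18), so (9,-13,11)→(9,5,7)
−f: flip: (9,5,7)→(7,-5,9)
−f: reduced (well bottom): (7,-5,9) with a≤c, −a<b≤a
flip sign back: reduced form of f is (-7,5,-9)
g is negative-definite; reduce −g:
−g: translate: b→53 (≡329 mod 138), so (69,329,393)→(69,53,11)
−g: flip: (69,53,11)→(11,-53,69)
−g: translate: b→-9 (≡-53 mod 22), so (11,-53,69)→(11,-9,7)
−g: flip: (11,-9,7)→(7,9,11)
−g: translate: b→-5 (≡9 mod 14), so (7,9,11)→(7,-5,9)
−g: reduced (well bottom): (7,-5,9) with a≤c, −a<b≤a
flip sign back: reduced form of g is (-7,5,-9)
reduced forms (-7, 5, -9) vs (-7, 5, -9) ⇒ equivalent

yes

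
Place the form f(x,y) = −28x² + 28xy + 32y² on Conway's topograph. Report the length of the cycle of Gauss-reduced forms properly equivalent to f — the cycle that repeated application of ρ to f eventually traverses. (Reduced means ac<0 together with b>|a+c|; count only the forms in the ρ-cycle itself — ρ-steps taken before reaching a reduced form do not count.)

D = 4368, ⌊√D⌋ = 66
river: ρ → (32,36,-24)
river: ρ → (-24,60,8)
river: ρ → (8,52,-52)
river: ρ → (-52,52,8)
river: ρ → (8,60,-24)
river: ρ → (-24,36,32)
river: ρ → (32,28,-28)
river: ρ → (-28,28,32)
ρ-cycle length = 8 (tail of 0 descent steps not counted)

8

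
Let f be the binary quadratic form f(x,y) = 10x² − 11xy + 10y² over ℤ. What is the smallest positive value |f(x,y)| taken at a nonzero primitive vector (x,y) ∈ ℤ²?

translate: b→9 (≡-11 mod 20), so (10,-11,10)→(10,9,9)
flip: (10,9,9)→(9,-9,10)
translate: b→9 (≡-9 mod 18), so (9,-9,10)→(9,9,10)
reduced (well bottom): (9,9,10) with a≤c, −a<b≤a
well minimum = a = 9

9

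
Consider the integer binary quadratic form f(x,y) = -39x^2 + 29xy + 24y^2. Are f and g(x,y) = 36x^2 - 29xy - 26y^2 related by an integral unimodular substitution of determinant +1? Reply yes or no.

D₁ = 4585, D₂ = 4585
river cycle of f (length 48): (24, 67, -1), (-1, 67, 24), (24, 29, -39), (-39, 49, 14), (14, 63, -11), (-11, 47, 54), (54, 61, -4), (-4, 67, 6), (6, 65, -15), (-15, 55, 26), … (38 more)
river cycle of g (length 48): (-26, 29, 36), (36, 43, -19), (-19, 33, 46), (46, 59, -6), (-6, 61, 36), (36, 11, -31), (-31, 51, 16), (16, 45, -40), (-40, 35, 21), (21, 49, -26), … (38 more)
cycles differ ⇒ inequivalent

no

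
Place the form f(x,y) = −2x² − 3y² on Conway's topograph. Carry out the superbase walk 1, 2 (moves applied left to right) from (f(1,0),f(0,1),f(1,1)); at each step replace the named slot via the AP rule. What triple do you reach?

start (-2,-3,-5) = (f(1,0),f(0,1),f(1,1))
replace slot 1: 2·((-3)+(-5)) − (-2) = -14 → (-14,-3,-5)
replace slot 2: 2·((-14)+(-5)) − (-3) = -35 → (-14,-35,-5)

-14,-35,-5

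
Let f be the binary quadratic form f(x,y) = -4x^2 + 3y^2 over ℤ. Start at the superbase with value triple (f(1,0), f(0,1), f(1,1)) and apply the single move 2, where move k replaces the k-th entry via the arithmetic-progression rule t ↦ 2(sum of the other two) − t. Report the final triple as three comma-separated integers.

start (-4,3,-1) = (f(1,0),f(0,1),f(1,1))
replace slot 2: 2·((-4)+(-1)) − 3 = -13 → (-4,-13,-1)

-4,-13,-1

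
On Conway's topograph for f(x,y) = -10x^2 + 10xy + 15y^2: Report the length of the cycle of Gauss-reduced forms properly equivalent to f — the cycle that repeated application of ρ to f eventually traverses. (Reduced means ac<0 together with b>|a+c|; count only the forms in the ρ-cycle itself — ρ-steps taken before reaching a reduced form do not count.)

D = 700, ⌊√D⌋ = 26
river: ρ → (15,20,-5)
river: ρ → (-5,20,15)
river: ρ → (15,10,-10)
river: ρ → (-10,10,15)
ρ-cycle length = 4 (tail of 0 descent steps not counted)

4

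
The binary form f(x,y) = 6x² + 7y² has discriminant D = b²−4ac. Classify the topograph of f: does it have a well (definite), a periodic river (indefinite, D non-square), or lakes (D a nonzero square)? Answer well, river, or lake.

D = b²−4ac = 0² − 4·6·7 = -168
D < 0 ⇒ definite ⇒ every region one sign ⇒ single well

well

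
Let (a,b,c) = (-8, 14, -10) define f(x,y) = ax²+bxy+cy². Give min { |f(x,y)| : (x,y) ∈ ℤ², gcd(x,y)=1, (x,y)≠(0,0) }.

translate: b→2 (≡-14 mod 16), so (8,-14,10)→(8,2,4)
flip: (8,2,4)→(4,-2,8)
reduced (well bottom): (4,-2,8) with a≤c, −a<b≤a
well minimum |f| = |-4| = 4 (negative-definite)

4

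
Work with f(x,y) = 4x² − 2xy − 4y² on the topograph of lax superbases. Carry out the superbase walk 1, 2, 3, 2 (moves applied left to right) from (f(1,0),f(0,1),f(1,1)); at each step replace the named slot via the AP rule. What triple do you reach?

start (4,-4,-2) = (f(1,0),f(0,1),f(1,1))
replace slot 1: 2·((-4)+(-2)) − 4 = -16 → (-16,-4,-2)
replace slot 2: 2·((-16)+(-2)) − (-4) = -32 → (-16,-32,-2)
replace slot 3: 2·((-16)+(-32)) − (-2) = -94 → (-16,-32,-94)
replace slot 2: 2·((-16)+(-94)) − (-32) = -188 → (-16,-188,-94)

-16,-188,-94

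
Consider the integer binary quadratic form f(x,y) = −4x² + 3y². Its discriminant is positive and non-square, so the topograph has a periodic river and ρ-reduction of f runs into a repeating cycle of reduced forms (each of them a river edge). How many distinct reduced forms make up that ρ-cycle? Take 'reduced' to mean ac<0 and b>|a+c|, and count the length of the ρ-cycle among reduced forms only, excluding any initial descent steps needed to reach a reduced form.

D = 48, ⌊√D⌋ = 6
descent: ρ → (3,6,-1)  [lands on river]
river: ρ → (-1,6,3)
ρ-cycle length = 2 (tail of 1 descent step not counted)

2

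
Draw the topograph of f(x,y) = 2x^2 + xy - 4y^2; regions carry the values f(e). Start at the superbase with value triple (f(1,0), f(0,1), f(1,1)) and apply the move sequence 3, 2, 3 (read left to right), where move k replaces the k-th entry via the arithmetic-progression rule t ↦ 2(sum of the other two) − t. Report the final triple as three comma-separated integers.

start (2,-4,-1) = (f(1,0),f(0,1),f(1,1))
replace slot 3: 2·(2+(-4)) − (-1) = -3 → (2,-4,-3)
replace slot 2: 2·(2+(-3)) − (-4) = 2 → (2,2,-3)
replace slot 3: 2·(2+2) − (-3) = 11 → (2,2,11)

2,2,11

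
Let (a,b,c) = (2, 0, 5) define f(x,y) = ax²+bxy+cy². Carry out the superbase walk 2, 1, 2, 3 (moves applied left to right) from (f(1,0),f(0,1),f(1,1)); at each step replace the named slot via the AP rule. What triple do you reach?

start (2,5,7) = (f(1,0),f(0,1),f(1,1))
replace slot 2: 2·(2+7) − 5 = 13 → (2,13,7)
replace slot 1: 2·(13+7) − 2 = 38 → (38,13,7)
replace slot 2: 2·(38+7) − 13 = 77 → (38,77,7)
replace slot 3: 2·(38+77) − 7 = 223 → (38,77,223)

38,77,223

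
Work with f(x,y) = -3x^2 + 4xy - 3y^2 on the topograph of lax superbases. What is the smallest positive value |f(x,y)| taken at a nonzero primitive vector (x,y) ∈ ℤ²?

translate: b→2 (≡-4 mod 6), so (3,-4,3)→(3,2,2)
flip: (3,2,2)→(2,-2,3)
translate: b→2 (≡-2 mod 4), so (2,-2,3)→(2,2,3)
reduced (well bottom): (2,2,3) with a≤c, −a<b≤a
well minimum |f| = |-2| = 2 (negative-definite)

2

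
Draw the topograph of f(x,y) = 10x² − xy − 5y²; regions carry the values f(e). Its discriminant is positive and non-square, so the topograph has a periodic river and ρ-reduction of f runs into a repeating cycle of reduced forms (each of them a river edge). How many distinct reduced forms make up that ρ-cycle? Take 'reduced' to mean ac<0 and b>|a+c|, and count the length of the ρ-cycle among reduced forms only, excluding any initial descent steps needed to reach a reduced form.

D = 201, ⌊√D⌋ = 14
descent: ρ → (-5,11,4)  [lands on river]
river: ρ → (4,13,-2)
river: ρ → (-2,11,10)
river: ρ → (10,9,-3)
river: ρ → (-3,9,10)
river: ρ → (10,11,-2)
river: ρ → (-2,13,4)
river: ρ → (4,11,-5)
river: ρ → (-5,9,6)
river: ρ → (6,3,-8)
river: ρ → (-8,13,1)
river: ρ → (1,13,-8)
river: ρ → (-8,3,6)
river: ρ → (6,9,-5)
ρ-cycle length = 14 (tail of 1 descent step not counted)

14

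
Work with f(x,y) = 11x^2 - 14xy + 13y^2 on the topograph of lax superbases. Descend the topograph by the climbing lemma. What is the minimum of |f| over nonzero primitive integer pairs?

translate: b→8 (≡-14 mod 22), so (11,-14,13)→(11,8,10)
flip: (11,8,10)→(10,-8,11)
reduced (well bottom): (10,-8,11) with a≤c, −a<b≤a
well minimum = a = 10

10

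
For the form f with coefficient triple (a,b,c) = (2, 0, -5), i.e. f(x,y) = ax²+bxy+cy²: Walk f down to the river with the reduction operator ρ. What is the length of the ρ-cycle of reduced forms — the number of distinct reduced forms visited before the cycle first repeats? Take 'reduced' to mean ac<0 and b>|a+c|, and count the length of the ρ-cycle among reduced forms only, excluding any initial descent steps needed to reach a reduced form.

D = 40, ⌊√D⌋ = 6
descent: ρ → (-5,0,2)
descent: ρ → (2,4,-3)  [lands on river]
river: ρ → (-3,2,3)
river: ρ → (3,4,-2)
river: ρ → (-2,4,3)
river: ρ → (3,2,-3)
river: ρ → (-3,4,2)
ρ-cycle length = 6 (tail of 2 descent steps not counted)

6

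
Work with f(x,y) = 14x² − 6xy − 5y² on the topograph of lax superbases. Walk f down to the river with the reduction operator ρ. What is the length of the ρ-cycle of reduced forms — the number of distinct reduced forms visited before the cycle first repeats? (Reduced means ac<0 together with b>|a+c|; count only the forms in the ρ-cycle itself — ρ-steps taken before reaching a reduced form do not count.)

D = 316, ⌊√D⌋ = 17
descent: ρ → (-5,16,3)  [lands on river]
river: ρ → (3,14,-10)
river: ρ → (-10,6,7)
river: ρ → (7,8,-9)
river: ρ → (-9,10,6)
river: ρ → (6,14,-5)
ρ-cycle length = 6 (tail of 1 descent step not counted)

6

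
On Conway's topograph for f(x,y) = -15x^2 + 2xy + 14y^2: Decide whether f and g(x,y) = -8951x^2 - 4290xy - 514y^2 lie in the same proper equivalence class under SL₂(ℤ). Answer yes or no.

D₁ = 844, D₂ = 844
river cycle of f (length 26): (14, 26, -3), (-3, 28, 5), (5, 22, -18), (-18, 14, 9), (9, 22, -10), (-10, 18, 13), (13, 8, -15), (-15, 22, 6), (6, 26, -7), (-7, 16, 21), … (16 more)
river cycle of g (length 26): (-15, 2, 14), (14, 26, -3), (-3, 28, 5), (5, 22, -18), (-18, 14, 9), (9, 22, -10), (-10, 18, 13), (13, 8, -15), (-15, 22, 6), (6, 26, -7), … (16 more)
cycles coincide ⇒ equivalent

yes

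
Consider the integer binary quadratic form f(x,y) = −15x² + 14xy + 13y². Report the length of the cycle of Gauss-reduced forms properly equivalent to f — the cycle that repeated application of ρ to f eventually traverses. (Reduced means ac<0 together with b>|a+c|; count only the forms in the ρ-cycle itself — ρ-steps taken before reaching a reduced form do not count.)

D = 976, ⌊√D⌋ = 31
river: ρ → (13,12,-16)
river: ρ → (-16,20,9)
river: ρ → (9,16,-20)
river: ρ → (-20,24,5)
river: ρ → (5,26,-15)
river: ρ → (-15,4,16)
river: ρ → (16,28,-3)
river: ρ → (-3,26,25)
river: ρ → (25,24,-4)
river: ρ → (-4,24,25)
river: ρ → (25,26,-3)
river: ρ → (-3,28,16)
river: ρ → (16,4,-15)
river: ρ → (-15,26,5)
river: ρ → (5,24,-20)
river: ρ → (-20,16,9)
river: ρ → (9,20,-16)
river: ρ → (-16,12,13)
river: ρ → (13,14,-15)
river: ρ → (-15,16,12)
river: ρ → (12,8,-19)
river: ρ → (-19,30,1)
river: ρ → (1,30,-19)
river: ρ → (-19,8,12)
river: ρ → (12,16,-15)
river: ρ → (-15,14,13)
ρ-cycle length = 26 (tail of 0 descent steps not counted)

26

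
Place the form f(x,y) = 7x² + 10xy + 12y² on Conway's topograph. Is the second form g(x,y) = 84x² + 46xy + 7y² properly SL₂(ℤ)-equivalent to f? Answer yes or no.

D₁ = -236, D₂ = -236
f: translate: b→-4 (≡10 mod 14), so (7,10,12)→(7,-4,9)
f: reduced (well bottom): (7,-4,9) with a≤c, −a<b≤a
g: flip: (84,46,7)→(7,-46,84)
g: translate: b→-4 (≡-46 mod 14), so (7,-46,84)→(7,-4,9)
g: reduced (well bottom): (7,-4,9) with a≤c, −a<b≤a
reduced forms (7, -4, 9) vs (7, -4, 9) ⇒ equivalent

yes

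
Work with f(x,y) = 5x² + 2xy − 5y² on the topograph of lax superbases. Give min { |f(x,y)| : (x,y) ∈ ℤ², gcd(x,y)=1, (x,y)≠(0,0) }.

river: ρ → (-5,8,2)
river: ρ → (2,8,-5)
river: ρ → (-5,2,5)
river: ρ → (5,8,-2)
river: ρ → (-2,8,5)
river: ρ → (5,2,-5)
closes: descent 0, river 6
min |a| on river = 2

2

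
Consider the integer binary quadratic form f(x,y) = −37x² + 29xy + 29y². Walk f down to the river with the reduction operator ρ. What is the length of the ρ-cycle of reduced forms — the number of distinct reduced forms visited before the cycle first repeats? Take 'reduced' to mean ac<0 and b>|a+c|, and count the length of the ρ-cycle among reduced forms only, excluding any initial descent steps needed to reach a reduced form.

D = 5133, ⌊√D⌋ = 71
river: ρ → (29,29,-37)
river: ρ → (-37,45,21)
river: ρ → (21,39,-43)
river: ρ → (-43,47,17)
river: ρ → (17,55,-31)
river: ρ → (-31,69,3)
river: ρ → (3,69,-31)
river: ρ → (-31,55,17)
river: ρ → (17,47,-43)
river: ρ → (-43,39,21)
river: ρ → (21,45,-37)
river: ρ → (-37,29,29)
ρ-cycle length = 12 (tail of 0 descent steps not counted)

12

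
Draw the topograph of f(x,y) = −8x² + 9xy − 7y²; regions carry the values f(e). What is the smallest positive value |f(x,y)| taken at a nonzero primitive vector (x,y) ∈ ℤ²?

translate: b→7 (≡-9 mod 16), so (8,-9,7)→(8,7,6)
flip: (8,7,6)→(6,-7,8)
translate: b→5 (≡-7 mod 12), so (6,-7,8)→(6,5,7)
reduced (well bottom): (6,5,7) with a≤c, −a<b≤a
well minimum |f| = |-6| = 6 (negative-definite)

6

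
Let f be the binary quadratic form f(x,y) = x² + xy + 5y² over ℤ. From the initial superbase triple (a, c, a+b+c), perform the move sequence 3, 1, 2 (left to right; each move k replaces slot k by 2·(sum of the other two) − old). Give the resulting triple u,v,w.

start (1,5,7) = (f(1,0),f(0,1),f(1,1))
replace slot 3: 2·(1+5) − 7 = 5 → (1,5,5)
replace slot 1: 2·(5+5) − 1 = 19 → (19,5,5)
replace slot 2: 2·(19+5) − 5 = 43 → (19,43,5)

19,43,5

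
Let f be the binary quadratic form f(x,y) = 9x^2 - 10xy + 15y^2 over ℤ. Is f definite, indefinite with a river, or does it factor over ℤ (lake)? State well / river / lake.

D = b²−4ac = (-10)² − 4·9·15 = -440
D < 0 ⇒ definite ⇒ every region one sign ⇒ single well

well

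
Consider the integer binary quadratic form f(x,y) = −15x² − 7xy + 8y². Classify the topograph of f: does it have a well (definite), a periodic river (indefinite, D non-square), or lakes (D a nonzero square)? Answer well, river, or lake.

D = b²−4ac = (-7)² − 4·(-15)·8 = 529
D = 23² is a perfect square ⇒ form factors over ℤ ⇒ lakes

lake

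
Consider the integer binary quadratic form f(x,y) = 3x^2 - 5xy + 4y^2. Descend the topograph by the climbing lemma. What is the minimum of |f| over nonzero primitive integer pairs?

translate: b→1 (≡-5 mod 6), so (3,-5,4)→(3,1,2)
flip: (3,1,2)→(2,-1,3)
reduced (well bottom): (2,-1,3) with a≤c, −a<b≤a
well minimum = a = 2

2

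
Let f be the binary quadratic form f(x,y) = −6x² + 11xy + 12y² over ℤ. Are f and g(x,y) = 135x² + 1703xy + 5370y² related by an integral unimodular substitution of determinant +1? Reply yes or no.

D₁ = 409, D₂ = 409
river cycle of f (length 54): (12, 13, -5), (-5, 17, 6), (6, 19, -2), (-2, 17, 15), (15, 13, -4), (-4, 19, 3), (3, 17, -10), (-10, 3, 10), (10, 17, -3), (-3, 19, 4), … (44 more)
river cycle of g (length 54): (12, 13, -5), (-5, 17, 6), (6, 19, -2), (-2, 17, 15), (15, 13, -4), (-4, 19, 3), (3, 17, -10), (-10, 3, 10), (10, 17, -3), (-3, 19, 4), … (44 more)
cycles coincide ⇒ equivalent

yes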